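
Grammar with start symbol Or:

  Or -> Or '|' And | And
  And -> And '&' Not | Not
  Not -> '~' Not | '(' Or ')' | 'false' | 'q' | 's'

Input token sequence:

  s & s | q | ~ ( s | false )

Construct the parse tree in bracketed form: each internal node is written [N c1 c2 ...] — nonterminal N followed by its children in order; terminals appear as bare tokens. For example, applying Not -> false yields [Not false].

[Or [Or [Or [And [And [Not s]] & [Not s]]] | [And [Not q]]] | [And [Not ~ [Not ( [Or [Or [And [Not s]]] | [And [Not false]]] )]]]]

Or
Or | And
Or | And | And
And | And | And
And & Not | And | And
Not & Not | And | And
s & Not | And | And
s & s | And | And
s & s | Not | And
s & s | q | And
s & s | q | Not
s & s | q | ~ Not
s & s | q | ~ ( Or )
s & s | q | ~ ( Or | And )
s & s | q | ~ ( And | And )
s & s | q | ~ ( Not | And )
s & s | q | ~ ( s | And )
s & s | q | ~ ( s | Not )
s & s | q | ~ ( s | false )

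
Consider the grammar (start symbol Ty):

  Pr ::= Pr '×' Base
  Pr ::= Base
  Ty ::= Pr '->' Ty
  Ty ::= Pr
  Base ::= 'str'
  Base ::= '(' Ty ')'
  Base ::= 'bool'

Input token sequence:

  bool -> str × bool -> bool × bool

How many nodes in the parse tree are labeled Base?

[Ty [Pr [Base bool]] -> [Ty [Pr [Pr [Base str]] × [Base bool]] -> [Ty [Pr [Pr [Base bool]] × [Base bool]]]]]

5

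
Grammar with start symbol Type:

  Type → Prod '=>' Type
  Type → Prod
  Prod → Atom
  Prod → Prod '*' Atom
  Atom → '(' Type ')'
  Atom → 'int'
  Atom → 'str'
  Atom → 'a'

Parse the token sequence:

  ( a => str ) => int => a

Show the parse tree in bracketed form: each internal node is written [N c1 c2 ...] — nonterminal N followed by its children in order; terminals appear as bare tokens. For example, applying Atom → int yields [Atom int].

[Type [Prod [Atom ( [Type [Prod [Atom a]] => [Type [Prod [Atom str]]]] )]] => [Type [Prod [Atom int]] => [Type [Prod [Atom a]]]]]

Type
Prod => Type
Atom => Type
( Type ) => Type
( Prod => Type ) => Type
( Atom => Type ) => Type
( a => Type ) => Type
( a => Prod ) => Type
( a => Atom ) => Type
( a => str ) => Type
( a => str ) => Prod => Type
( a => str ) => Atom => Type
( a => str ) => int => Type
( a => str ) => int => Prod
( a => str ) => int => Atom
( a => str ) => int => a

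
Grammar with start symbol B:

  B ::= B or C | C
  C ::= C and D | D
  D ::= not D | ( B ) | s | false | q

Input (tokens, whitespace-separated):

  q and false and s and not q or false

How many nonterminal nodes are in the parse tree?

13

[B [B [C [C [C [C [D q]] and [D false]] and [D s]] and [D not [D q]]]] or [C [D false]]]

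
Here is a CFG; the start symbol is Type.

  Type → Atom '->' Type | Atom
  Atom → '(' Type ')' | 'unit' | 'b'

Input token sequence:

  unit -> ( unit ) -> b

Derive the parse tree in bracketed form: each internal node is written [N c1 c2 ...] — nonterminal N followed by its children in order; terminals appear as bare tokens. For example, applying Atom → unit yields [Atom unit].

[Type [Atom unit] -> [Type [Atom ( [Type [Atom unit]] )] -> [Type [Atom b]]]]

Type
Atom -> Type
unit -> Type
unit -> Atom -> Type
unit -> ( Type ) -> Type
unit -> ( Atom ) -> Type
unit -> ( unit ) -> Type
unit -> ( unit ) -> Atom
unit -> ( unit ) -> b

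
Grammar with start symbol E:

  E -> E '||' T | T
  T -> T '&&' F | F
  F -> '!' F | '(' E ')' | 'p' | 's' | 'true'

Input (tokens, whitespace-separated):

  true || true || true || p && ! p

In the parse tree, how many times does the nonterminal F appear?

6

[E [E [E [E [T [F true]]] || [T [F true]]] || [T [F true]]] || [T [T [F p]] && [F ! [F p]]]]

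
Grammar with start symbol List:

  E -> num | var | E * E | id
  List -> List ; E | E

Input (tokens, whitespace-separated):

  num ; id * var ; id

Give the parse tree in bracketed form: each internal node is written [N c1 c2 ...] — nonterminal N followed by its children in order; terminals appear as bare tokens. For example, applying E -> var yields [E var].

List
List ; E
List ; E ; E
E ; E ; E
num ; E ; E
num ; E * E ; E
num ; id * E ; E
num ; id * var ; E
num ; id * var ; id

[List [List [List [E num]] ; [E [E id] * [E var]]] ; [E id]]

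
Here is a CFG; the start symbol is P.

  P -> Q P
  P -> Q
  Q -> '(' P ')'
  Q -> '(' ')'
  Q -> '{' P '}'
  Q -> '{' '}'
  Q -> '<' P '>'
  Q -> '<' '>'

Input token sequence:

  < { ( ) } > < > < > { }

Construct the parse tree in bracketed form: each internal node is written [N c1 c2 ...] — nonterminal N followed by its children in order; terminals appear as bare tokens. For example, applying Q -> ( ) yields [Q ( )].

[P [Q < [P [Q { [P [Q ( )]] }]] >] [P [Q < >] [P [Q < >] [P [Q { }]]]]]

P
Q P
< P > P
< Q > P
< { P } > P
< { Q } > P
< { ( ) } > P
< { ( ) } > Q P
< { ( ) } > < > P
< { ( ) } > < > Q P
< { ( ) } > < > < > P
< { ( ) } > < > < > Q
< { ( ) } > < > < > { }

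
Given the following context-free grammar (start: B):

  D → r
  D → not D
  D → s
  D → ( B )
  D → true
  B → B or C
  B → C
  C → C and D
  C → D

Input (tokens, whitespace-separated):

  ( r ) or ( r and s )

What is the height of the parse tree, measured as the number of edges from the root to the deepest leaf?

7

[B [B [C [D ( [B [C [D r]]] )]]] or [C [D ( [B [C [C [D r]] and [D s]]] )]]]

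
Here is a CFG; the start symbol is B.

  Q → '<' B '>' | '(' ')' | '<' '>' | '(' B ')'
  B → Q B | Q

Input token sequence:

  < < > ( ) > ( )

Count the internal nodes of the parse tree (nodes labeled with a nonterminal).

[B [Q < [B [Q < >] [B [Q ( )]]] >] [B [Q ( )]]]

8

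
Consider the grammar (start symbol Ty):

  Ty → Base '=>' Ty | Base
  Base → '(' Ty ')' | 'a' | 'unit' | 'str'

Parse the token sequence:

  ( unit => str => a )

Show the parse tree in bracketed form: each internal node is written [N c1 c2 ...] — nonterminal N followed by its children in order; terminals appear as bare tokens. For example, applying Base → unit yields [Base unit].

Ty
Base
( Ty )
( Base => Ty )
( unit => Ty )
( unit => Base => Ty )
( unit => str => Ty )
( unit => str => Base )
( unit => str => a )

[Ty [Base ( [Ty [Base unit] => [Ty [Base str] => [Ty [Base a]]]] )]]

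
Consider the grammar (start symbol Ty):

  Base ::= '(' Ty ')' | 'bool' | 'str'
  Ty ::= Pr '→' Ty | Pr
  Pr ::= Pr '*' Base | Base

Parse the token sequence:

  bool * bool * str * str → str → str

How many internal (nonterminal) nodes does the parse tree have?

[Ty [Pr [Pr [Pr [Pr [Base bool]] * [Base bool]] * [Base str]] * [Base str]] → [Ty [Pr [Base str]] → [Ty [Pr [Base str]]]]]

15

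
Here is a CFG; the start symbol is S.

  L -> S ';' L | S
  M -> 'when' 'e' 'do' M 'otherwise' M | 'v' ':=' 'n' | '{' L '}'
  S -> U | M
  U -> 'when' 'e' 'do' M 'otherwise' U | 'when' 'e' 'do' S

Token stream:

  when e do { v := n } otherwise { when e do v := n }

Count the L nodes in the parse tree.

[S [M when e do [M { [L [S [M v := n]]] }] otherwise [M { [L [S [U when e do [S [M v := n]]]]] }]]]

2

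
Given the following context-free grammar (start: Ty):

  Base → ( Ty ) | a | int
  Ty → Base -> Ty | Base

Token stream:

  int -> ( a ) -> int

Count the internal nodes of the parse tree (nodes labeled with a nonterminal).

[Ty [Base int] -> [Ty [Base ( [Ty [Base a]] )] -> [Ty [Base int]]]]

8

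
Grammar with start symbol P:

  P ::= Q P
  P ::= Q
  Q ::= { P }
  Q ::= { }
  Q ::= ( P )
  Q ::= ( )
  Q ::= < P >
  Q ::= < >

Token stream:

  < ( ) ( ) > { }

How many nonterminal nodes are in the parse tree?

[P [Q < [P [Q ( )] [P [Q ( )]]] >] [P [Q { }]]]

8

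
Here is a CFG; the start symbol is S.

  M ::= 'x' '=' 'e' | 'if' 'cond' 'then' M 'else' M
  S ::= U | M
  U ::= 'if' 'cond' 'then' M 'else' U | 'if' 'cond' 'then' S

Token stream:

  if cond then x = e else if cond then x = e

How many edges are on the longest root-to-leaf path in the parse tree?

5

[S [U if cond then [M x = e] else [U if cond then [S [M x = e]]]]]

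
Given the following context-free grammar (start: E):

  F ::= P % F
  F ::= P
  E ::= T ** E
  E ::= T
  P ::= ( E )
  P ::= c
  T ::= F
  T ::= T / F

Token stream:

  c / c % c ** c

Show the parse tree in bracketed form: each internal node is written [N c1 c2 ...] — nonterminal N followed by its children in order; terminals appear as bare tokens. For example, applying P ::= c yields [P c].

E
T ** E
T / F ** E
F / F ** E
P / F ** E
c / F ** E
c / P % F ** E
c / c % F ** E
c / c % P ** E
c / c % c ** E
c / c % c ** T
c / c % c ** F
c / c % c ** P
c / c % c ** c

[E [T [T [F [P c]]] / [F [P c] % [F [P c]]]] ** [E [T [F [P c]]]]]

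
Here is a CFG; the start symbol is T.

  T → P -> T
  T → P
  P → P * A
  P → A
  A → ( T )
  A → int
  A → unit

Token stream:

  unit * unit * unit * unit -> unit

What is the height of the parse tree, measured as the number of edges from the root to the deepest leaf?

6

[T [P [P [P [P [A unit]] * [A unit]] * [A unit]] * [A unit]] -> [T [P [A unit]]]]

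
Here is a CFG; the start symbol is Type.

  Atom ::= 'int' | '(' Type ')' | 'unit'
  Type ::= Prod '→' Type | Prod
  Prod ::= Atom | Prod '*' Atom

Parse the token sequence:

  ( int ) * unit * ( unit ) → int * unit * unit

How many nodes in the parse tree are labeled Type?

4

[Type [Prod [Prod [Prod [Atom ( [Type [Prod [Atom int]]] )]] * [Atom unit]] * [Atom ( [Type [Prod [Atom unit]]] )]] → [Type [Prod [Prod [Prod [Atom int]] * [Atom unit]] * [Atom unit]]]]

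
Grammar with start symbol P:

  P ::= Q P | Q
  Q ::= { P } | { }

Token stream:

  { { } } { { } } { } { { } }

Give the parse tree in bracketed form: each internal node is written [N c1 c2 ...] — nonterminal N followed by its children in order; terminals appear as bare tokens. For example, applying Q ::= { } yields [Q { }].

P
Q P
{ P } P
{ Q } P
{ { } } P
{ { } } Q P
{ { } } { P } P
{ { } } { Q } P
{ { } } { { } } P
{ { } } { { } } Q P
{ { } } { { } } { } P
{ { } } { { } } { } Q
{ { } } { { } } { } { P }
{ { } } { { } } { } { Q }
{ { } } { { } } { } { { } }

[P [Q { [P [Q { }]] }] [P [Q { [P [Q { }]] }] [P [Q { }] [P [Q { [P [Q { }]] }]]]]]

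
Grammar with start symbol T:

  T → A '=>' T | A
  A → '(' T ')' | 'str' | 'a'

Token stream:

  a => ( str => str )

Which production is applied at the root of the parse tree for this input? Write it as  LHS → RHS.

T → A '=>' T

[T [A a] => [T [A ( [T [A str] => [T [A str]]] )]]]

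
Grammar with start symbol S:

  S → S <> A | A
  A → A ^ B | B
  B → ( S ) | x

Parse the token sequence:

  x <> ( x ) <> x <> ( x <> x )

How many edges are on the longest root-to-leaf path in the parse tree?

8

[S [S [S [S [A [B x]]] <> [A [B ( [S [A [B x]]] )]]] <> [A [B x]]] <> [A [B ( [S [S [A [B x]]] <> [A [B x]]] )]]]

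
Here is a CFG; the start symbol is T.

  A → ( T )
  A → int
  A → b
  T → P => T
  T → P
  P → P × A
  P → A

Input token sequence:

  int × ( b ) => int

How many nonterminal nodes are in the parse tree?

[T [P [P [A int]] × [A ( [T [P [A b]]] )]] => [T [P [A int]]]]

11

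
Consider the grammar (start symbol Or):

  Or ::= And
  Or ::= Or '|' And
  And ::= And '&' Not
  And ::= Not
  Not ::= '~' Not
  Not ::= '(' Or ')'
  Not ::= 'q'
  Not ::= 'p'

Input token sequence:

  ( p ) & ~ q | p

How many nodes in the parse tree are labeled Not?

[Or [Or [And [And [Not ( [Or [And [Not p]]] )]] & [Not ~ [Not q]]]] | [And [Not p]]]

5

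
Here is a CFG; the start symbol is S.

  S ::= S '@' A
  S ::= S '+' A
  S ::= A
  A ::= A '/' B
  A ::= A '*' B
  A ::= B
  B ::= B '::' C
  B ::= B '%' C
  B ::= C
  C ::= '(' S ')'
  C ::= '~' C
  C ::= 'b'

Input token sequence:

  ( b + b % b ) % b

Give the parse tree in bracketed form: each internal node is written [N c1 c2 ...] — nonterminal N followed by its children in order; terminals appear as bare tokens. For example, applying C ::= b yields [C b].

[S [A [B [B [C ( [S [S [A [B [C b]]]] + [A [B [B [C b]] % [C b]]]] )]] % [C b]]]]

S
A
B
B % C
C % C
( S ) % C
( S + A ) % C
( A + A ) % C
( B + A ) % C
( C + A ) % C
( b + A ) % C
( b + B ) % C
( b + B % C ) % C
( b + C % C ) % C
( b + b % C ) % C
( b + b % b ) % C
( b + b % b ) % b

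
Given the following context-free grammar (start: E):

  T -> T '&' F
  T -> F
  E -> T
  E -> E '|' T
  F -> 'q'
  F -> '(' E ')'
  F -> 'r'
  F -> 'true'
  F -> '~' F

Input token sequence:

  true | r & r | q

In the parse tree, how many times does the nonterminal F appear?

4

[E [E [E [T [F true]]] | [T [T [F r]] & [F r]]] | [T [F q]]]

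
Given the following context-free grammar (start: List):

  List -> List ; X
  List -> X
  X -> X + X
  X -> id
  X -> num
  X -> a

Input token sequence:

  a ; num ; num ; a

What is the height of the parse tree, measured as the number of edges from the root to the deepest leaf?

[List [List [List [List [X a]] ; [X num]] ; [X num]] ; [X a]]

5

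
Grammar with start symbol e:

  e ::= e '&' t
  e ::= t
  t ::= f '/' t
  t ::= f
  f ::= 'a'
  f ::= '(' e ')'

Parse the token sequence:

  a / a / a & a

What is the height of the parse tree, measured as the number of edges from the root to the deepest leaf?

[e [e [t [f a] / [t [f a] / [t [f a]]]]] & [t [f a]]]

6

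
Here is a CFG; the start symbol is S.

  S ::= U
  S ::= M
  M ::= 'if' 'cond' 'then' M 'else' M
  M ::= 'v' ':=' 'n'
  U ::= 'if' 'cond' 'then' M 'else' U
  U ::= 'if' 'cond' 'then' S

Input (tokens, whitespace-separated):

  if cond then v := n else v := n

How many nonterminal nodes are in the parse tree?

4

[S [M if cond then [M v := n] else [M v := n]]]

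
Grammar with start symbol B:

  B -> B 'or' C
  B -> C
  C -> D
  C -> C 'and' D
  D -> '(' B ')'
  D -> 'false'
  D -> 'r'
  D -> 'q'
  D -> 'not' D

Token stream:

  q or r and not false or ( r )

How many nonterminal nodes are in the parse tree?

15

[B [B [B [C [D q]]] or [C [C [D r]] and [D not [D false]]]] or [C [D ( [B [C [D r]]] )]]]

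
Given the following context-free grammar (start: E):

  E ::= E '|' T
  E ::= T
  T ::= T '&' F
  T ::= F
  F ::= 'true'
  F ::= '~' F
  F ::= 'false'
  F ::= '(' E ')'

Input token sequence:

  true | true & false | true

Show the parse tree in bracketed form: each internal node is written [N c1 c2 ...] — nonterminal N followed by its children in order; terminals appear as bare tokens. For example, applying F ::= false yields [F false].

[E [E [E [T [F true]]] | [T [T [F true]] & [F false]]] | [T [F true]]]

E
E | T
E | T | T
T | T | T
F | T | T
true | T | T
true | T & F | T
true | F & F | T
true | true & F | T
true | true & false | T
true | true & false | F
true | true & false | true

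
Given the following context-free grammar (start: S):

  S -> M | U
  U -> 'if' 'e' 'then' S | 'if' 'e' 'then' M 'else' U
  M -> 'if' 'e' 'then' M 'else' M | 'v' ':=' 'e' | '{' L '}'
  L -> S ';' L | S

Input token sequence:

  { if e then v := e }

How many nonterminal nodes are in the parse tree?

7

[S [M { [L [S [U if e then [S [M v := e]]]]] }]]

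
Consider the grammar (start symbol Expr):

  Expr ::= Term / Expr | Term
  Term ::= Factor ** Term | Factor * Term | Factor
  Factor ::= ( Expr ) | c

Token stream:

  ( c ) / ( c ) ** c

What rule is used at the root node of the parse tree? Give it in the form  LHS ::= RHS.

Expr ::= Term / Expr

[Expr [Term [Factor ( [Expr [Term [Factor c]]] )]] / [Expr [Term [Factor ( [Expr [Term [Factor c]]] )] ** [Term [Factor c]]]]]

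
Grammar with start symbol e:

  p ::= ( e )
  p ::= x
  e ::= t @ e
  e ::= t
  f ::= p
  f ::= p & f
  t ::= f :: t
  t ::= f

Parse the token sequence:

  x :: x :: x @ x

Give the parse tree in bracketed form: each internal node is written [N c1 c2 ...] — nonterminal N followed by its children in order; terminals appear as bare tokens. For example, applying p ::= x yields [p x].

e
t @ e
f :: t @ e
p :: t @ e
x :: t @ e
x :: f :: t @ e
x :: p :: t @ e
x :: x :: t @ e
x :: x :: f @ e
x :: x :: p @ e
x :: x :: x @ e
x :: x :: x @ t
x :: x :: x @ f
x :: x :: x @ p
x :: x :: x @ x

[e [t [f [p x]] :: [t [f [p x]] :: [t [f [p x]]]]] @ [e [t [f [p x]]]]]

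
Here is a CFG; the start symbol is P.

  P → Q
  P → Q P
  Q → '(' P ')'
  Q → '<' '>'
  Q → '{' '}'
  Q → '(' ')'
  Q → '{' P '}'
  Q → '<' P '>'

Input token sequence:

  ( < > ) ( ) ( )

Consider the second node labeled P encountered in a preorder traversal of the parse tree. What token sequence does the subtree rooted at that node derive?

< >

[P [Q ( [P [Q < >]] )] [P [Q ( )] [P [Q ( )]]]]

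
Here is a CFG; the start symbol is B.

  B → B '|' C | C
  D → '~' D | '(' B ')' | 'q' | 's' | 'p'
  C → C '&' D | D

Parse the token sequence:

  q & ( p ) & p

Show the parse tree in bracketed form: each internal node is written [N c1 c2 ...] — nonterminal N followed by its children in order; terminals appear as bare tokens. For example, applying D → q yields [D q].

[B [C [C [C [D q]] & [D ( [B [C [D p]]] )]] & [D p]]]

B
C
C & D
C & D & D
D & D & D
q & D & D
q & ( B ) & D
q & ( C ) & D
q & ( D ) & D
q & ( p ) & D
q & ( p ) & p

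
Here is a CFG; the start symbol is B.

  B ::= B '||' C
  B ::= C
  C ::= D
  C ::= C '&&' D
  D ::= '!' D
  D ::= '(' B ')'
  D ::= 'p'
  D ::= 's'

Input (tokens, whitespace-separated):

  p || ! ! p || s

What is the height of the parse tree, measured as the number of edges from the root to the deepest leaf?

6

[B [B [B [C [D p]]] || [C [D ! [D ! [D p]]]]] || [C [D s]]]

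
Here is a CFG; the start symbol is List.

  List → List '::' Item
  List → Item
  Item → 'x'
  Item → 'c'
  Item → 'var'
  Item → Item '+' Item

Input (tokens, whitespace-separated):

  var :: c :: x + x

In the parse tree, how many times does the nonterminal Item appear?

[List [List [List [Item var]] :: [Item c]] :: [Item [Item x] + [Item x]]]

5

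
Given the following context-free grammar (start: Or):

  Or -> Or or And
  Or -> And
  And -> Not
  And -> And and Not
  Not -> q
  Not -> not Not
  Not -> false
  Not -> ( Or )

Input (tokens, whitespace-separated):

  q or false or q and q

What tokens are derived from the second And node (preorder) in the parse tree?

[Or [Or [Or [And [Not q]]] or [And [Not false]]] or [And [And [Not q]] and [Not q]]]

false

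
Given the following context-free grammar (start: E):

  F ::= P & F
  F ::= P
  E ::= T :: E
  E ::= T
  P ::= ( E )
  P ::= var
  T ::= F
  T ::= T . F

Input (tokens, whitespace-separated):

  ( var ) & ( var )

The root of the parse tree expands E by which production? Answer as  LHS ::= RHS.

E ::= T

[E [T [F [P ( [E [T [F [P var]]]] )] & [F [P ( [E [T [F [P var]]]] )]]]]]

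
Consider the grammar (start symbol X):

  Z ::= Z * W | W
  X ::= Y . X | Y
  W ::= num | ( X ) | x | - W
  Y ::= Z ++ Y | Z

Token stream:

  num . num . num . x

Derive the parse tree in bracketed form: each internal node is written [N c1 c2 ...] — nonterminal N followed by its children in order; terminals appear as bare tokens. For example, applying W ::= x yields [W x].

X
Y . X
Z . X
W . X
num . X
num . Y . X
num . Z . X
num . W . X
num . num . X
num . num . Y . X
num . num . Z . X
num . num . W . X
num . num . num . X
num . num . num . Y
num . num . num . Z
num . num . num . W
num . num . num . x

[X [Y [Z [W num]]] . [X [Y [Z [W num]]] . [X [Y [Z [W num]]] . [X [Y [Z [W x]]]]]]]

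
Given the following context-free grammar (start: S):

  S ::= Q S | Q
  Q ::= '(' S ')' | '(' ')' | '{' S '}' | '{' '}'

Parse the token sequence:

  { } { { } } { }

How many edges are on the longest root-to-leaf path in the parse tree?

[S [Q { }] [S [Q { [S [Q { }]] }] [S [Q { }]]]]

5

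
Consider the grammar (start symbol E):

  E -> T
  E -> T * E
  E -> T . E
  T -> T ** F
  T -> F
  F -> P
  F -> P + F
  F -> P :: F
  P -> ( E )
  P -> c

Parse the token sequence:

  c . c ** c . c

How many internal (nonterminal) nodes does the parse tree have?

[E [T [F [P c]]] . [E [T [T [F [P c]]] ** [F [P c]]] . [E [T [F [P c]]]]]]

15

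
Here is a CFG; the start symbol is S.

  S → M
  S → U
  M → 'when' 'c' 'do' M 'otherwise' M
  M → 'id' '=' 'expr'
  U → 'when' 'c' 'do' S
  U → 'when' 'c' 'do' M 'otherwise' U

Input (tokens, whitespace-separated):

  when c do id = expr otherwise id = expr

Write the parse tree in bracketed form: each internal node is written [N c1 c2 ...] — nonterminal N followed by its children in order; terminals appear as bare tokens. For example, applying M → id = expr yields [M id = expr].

S
M
when c do M otherwise M
when c do id = expr otherwise M
when c do id = expr otherwise id = expr

[S [M when c do [M id = expr] otherwise [M id = expr]]]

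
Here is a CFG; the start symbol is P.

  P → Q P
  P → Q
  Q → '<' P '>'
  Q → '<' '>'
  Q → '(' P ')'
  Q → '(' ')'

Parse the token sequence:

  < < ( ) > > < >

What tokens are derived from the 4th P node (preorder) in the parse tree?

< >

[P [Q < [P [Q < [P [Q ( )]] >]] >] [P [Q < >]]]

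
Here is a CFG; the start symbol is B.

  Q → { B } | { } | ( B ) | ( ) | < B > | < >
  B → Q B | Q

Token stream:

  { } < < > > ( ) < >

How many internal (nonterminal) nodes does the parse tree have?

10

[B [Q { }] [B [Q < [B [Q < >]] >] [B [Q ( )] [B [Q < >]]]]]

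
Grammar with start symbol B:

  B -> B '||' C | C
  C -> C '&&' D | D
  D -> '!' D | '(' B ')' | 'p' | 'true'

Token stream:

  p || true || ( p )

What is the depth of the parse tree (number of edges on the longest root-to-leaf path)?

[B [B [B [C [D p]]] || [C [D true]]] || [C [D ( [B [C [D p]]] )]]]

6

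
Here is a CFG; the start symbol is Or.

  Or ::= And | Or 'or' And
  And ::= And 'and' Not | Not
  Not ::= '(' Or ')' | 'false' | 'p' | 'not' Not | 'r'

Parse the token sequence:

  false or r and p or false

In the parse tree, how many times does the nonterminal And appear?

4

[Or [Or [Or [And [Not false]]] or [And [And [Not r]] and [Not p]]] or [And [Not false]]]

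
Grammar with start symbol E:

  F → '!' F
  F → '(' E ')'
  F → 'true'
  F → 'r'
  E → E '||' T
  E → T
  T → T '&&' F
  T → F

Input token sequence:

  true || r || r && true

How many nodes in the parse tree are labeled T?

[E [E [E [T [F true]]] || [T [F r]]] || [T [T [F r]] && [F true]]]

4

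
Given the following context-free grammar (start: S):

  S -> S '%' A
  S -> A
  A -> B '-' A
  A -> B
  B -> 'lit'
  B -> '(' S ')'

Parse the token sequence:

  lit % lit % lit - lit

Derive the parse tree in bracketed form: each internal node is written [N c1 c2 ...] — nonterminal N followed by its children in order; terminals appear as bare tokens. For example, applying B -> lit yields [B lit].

[S [S [S [A [B lit]]] % [A [B lit]]] % [A [B lit] - [A [B lit]]]]

S
S % A
S % A % A
A % A % A
B % A % A
lit % A % A
lit % B % A
lit % lit % A
lit % lit % B - A
lit % lit % lit - A
lit % lit % lit - B
lit % lit % lit - lit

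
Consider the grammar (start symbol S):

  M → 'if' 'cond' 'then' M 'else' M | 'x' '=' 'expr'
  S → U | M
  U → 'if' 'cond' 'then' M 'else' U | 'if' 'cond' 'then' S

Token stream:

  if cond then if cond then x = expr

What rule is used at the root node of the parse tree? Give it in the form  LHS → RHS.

[S [U if cond then [S [U if cond then [S [M x = expr]]]]]]

S → U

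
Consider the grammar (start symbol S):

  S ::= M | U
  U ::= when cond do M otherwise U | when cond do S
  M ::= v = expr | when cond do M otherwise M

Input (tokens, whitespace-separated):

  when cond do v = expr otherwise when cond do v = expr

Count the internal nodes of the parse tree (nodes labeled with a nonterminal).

6

[S [U when cond do [M v = expr] otherwise [U when cond do [S [M v = expr]]]]]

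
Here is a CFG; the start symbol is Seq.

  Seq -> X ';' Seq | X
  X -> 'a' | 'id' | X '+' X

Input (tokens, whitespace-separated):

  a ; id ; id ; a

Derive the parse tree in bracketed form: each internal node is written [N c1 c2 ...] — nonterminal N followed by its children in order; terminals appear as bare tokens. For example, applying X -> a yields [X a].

[Seq [X a] ; [Seq [X id] ; [Seq [X id] ; [Seq [X a]]]]]

Seq
X ; Seq
a ; Seq
a ; X ; Seq
a ; id ; Seq
a ; id ; X ; Seq
a ; id ; id ; Seq
a ; id ; id ; X
a ; id ; id ; a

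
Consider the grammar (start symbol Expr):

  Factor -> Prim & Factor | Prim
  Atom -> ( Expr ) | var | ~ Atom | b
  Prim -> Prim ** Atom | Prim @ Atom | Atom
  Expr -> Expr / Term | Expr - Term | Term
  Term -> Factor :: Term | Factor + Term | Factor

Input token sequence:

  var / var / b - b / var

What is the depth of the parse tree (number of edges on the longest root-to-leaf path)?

9

[Expr [Expr [Expr [Expr [Expr [Term [Factor [Prim [Atom var]]]]] / [Term [Factor [Prim [Atom var]]]]] / [Term [Factor [Prim [Atom b]]]]] - [Term [Factor [Prim [Atom b]]]]] / [Term [Factor [Prim [Atom var]]]]]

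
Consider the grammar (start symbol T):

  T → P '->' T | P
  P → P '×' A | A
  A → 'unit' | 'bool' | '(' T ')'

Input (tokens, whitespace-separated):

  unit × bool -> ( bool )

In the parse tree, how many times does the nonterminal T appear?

3

[T [P [P [A unit]] × [A bool]] -> [T [P [A ( [T [P [A bool]]] )]]]]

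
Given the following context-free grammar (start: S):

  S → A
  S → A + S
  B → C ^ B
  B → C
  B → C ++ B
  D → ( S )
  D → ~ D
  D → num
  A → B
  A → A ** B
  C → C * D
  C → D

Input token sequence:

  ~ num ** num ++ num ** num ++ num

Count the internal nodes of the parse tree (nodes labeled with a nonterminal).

[S [A [A [A [B [C [D ~ [D num]]]]] ** [B [C [D num]] ++ [B [C [D num]]]]] ** [B [C [D num]] ++ [B [C [D num]]]]]]

20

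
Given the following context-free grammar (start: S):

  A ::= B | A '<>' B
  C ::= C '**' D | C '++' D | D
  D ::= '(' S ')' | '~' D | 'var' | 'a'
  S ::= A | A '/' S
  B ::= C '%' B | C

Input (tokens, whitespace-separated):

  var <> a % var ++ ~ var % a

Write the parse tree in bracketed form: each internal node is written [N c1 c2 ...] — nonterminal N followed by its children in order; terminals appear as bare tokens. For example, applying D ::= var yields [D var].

S
A
A <> B
B <> B
C <> B
D <> B
var <> B
var <> C % B
var <> D % B
var <> a % B
var <> a % C % B
var <> a % C ++ D % B
var <> a % D ++ D % B
var <> a % var ++ D % B
var <> a % var ++ ~ D % B
var <> a % var ++ ~ var % B
var <> a % var ++ ~ var % C
var <> a % var ++ ~ var % D
var <> a % var ++ ~ var % a

[S [A [A [B [C [D var]]]] <> [B [C [D a]] % [B [C [C [D var]] ++ [D ~ [D var]]] % [B [C [D a]]]]]]]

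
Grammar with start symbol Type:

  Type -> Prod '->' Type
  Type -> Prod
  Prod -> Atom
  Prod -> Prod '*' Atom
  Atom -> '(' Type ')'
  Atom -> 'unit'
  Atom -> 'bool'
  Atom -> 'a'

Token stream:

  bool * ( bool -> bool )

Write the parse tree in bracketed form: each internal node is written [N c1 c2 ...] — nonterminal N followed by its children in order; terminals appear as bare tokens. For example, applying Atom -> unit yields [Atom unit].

[Type [Prod [Prod [Atom bool]] * [Atom ( [Type [Prod [Atom bool]] -> [Type [Prod [Atom bool]]]] )]]]

Type
Prod
Prod * Atom
Atom * Atom
bool * Atom
bool * ( Type )
bool * ( Prod -> Type )
bool * ( Atom -> Type )
bool * ( bool -> Type )
bool * ( bool -> Prod )
bool * ( bool -> Atom )
bool * ( bool -> bool )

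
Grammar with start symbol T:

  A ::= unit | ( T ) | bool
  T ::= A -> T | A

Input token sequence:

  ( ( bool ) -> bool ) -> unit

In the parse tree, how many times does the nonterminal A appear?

[T [A ( [T [A ( [T [A bool]] )] -> [T [A bool]]] )] -> [T [A unit]]]

5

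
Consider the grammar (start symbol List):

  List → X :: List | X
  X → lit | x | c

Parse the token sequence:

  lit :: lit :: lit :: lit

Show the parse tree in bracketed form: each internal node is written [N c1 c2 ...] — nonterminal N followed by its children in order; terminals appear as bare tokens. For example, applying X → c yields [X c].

List
X :: List
lit :: List
lit :: X :: List
lit :: lit :: List
lit :: lit :: X :: List
lit :: lit :: lit :: List
lit :: lit :: lit :: X
lit :: lit :: lit :: lit

[List [X lit] :: [List [X lit] :: [List [X lit] :: [List [X lit]]]]]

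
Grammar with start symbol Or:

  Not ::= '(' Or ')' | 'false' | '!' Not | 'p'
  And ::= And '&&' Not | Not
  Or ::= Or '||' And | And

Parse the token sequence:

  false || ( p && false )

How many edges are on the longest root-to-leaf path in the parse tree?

7

[Or [Or [And [Not false]]] || [And [Not ( [Or [And [And [Not p]] && [Not false]]] )]]]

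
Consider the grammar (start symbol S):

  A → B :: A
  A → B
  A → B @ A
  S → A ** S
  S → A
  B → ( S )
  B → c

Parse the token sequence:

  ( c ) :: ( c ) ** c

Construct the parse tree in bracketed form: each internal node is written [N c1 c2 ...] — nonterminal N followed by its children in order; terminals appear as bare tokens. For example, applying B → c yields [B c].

[S [A [B ( [S [A [B c]]] )] :: [A [B ( [S [A [B c]]] )]]] ** [S [A [B c]]]]

S
A ** S
B :: A ** S
( S ) :: A ** S
( A ) :: A ** S
( B ) :: A ** S
( c ) :: A ** S
( c ) :: B ** S
( c ) :: ( S ) ** S
( c ) :: ( A ) ** S
( c ) :: ( B ) ** S
( c ) :: ( c ) ** S
( c ) :: ( c ) ** A
( c ) :: ( c ) ** B
( c ) :: ( c ) ** c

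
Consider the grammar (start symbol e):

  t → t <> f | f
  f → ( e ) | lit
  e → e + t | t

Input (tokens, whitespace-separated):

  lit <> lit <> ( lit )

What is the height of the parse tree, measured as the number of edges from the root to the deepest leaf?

6

[e [t [t [t [f lit]] <> [f lit]] <> [f ( [e [t [f lit]]] )]]]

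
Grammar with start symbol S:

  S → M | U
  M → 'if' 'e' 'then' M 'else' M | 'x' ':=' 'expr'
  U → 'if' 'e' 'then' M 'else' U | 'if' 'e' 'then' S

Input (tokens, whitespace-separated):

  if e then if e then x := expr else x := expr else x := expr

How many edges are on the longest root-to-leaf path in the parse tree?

4

[S [M if e then [M if e then [M x := expr] else [M x := expr]] else [M x := expr]]]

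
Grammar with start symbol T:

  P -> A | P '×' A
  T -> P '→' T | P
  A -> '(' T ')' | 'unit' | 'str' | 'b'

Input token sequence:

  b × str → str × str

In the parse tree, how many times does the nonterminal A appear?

[T [P [P [A b]] × [A str]] → [T [P [P [A str]] × [A str]]]]

4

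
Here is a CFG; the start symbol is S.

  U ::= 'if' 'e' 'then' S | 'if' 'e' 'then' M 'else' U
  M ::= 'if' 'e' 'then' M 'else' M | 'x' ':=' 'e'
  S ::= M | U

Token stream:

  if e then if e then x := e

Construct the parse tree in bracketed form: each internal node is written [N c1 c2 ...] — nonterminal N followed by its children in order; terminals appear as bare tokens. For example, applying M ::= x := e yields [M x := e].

[S [U if e then [S [U if e then [S [M x := e]]]]]]

S
U
if e then S
if e then U
if e then if e then S
if e then if e then M
if e then if e then x := e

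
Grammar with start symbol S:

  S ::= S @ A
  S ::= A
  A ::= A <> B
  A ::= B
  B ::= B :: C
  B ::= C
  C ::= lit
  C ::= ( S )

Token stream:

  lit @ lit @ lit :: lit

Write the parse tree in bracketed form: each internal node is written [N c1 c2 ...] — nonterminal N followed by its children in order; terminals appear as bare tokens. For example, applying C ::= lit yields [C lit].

[S [S [S [A [B [C lit]]]] @ [A [B [C lit]]]] @ [A [B [B [C lit]] :: [C lit]]]]

S
S @ A
S @ A @ A
A @ A @ A
B @ A @ A
C @ A @ A
lit @ A @ A
lit @ B @ A
lit @ C @ A
lit @ lit @ A
lit @ lit @ B
lit @ lit @ B :: C
lit @ lit @ C :: C
lit @ lit @ lit :: C
lit @ lit @ lit :: lit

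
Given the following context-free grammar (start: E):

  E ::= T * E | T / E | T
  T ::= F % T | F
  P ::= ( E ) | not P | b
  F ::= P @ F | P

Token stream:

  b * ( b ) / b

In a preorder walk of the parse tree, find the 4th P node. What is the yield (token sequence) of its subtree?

[E [T [F [P b]]] * [E [T [F [P ( [E [T [F [P b]]]] )]]] / [E [T [F [P b]]]]]]

b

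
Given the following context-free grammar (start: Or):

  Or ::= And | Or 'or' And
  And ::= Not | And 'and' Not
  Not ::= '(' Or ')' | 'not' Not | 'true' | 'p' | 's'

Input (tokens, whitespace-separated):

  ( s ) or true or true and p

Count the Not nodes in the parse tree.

5

[Or [Or [Or [And [Not ( [Or [And [Not s]]] )]]] or [And [Not true]]] or [And [And [Not true]] and [Not p]]]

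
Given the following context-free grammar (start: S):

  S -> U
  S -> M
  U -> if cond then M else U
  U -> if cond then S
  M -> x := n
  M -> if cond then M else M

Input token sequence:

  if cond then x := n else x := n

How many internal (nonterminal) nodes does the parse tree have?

4

[S [M if cond then [M x := n] else [M x := n]]]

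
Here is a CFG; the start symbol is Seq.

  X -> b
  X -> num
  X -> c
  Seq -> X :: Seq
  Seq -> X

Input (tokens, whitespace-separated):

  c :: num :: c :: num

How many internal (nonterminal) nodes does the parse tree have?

[Seq [X c] :: [Seq [X num] :: [Seq [X c] :: [Seq [X num]]]]]

8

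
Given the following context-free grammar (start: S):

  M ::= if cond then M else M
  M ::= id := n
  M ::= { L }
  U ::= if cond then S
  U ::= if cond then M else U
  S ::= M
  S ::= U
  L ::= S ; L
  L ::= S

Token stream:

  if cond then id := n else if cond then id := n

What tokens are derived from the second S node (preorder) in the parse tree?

[S [U if cond then [M id := n] else [U if cond then [S [M id := n]]]]]

id := n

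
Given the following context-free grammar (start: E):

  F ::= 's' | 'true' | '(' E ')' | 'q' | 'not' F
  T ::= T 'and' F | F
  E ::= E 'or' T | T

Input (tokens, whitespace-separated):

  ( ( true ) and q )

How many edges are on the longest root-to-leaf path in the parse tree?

[E [T [F ( [E [T [T [F ( [E [T [F true]]] )]] and [F q]]] )]]]

10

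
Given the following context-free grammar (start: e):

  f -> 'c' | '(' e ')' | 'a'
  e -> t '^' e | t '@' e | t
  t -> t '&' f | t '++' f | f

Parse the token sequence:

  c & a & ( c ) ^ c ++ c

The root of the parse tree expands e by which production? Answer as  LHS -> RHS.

[e [t [t [t [f c]] & [f a]] & [f ( [e [t [f c]]] )]] ^ [e [t [t [f c]] ++ [f c]]]]

e -> t '^' e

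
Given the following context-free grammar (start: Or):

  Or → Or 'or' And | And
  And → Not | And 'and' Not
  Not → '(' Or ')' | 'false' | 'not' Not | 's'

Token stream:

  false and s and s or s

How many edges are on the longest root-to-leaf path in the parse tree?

[Or [Or [And [And [And [Not false]] and [Not s]] and [Not s]]] or [And [Not s]]]

6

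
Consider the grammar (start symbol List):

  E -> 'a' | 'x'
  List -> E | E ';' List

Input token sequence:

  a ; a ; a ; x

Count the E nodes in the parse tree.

4

[List [E a] ; [List [E a] ; [List [E a] ; [List [E x]]]]]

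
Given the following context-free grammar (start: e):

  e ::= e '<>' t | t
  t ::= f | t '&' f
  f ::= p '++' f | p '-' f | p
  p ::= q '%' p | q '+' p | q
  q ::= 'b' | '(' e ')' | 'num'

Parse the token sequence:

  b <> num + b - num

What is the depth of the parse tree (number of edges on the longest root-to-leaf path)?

[e [e [t [f [p [q b]]]]] <> [t [f [p [q num] + [p [q b]]] - [f [p [q num]]]]]]

6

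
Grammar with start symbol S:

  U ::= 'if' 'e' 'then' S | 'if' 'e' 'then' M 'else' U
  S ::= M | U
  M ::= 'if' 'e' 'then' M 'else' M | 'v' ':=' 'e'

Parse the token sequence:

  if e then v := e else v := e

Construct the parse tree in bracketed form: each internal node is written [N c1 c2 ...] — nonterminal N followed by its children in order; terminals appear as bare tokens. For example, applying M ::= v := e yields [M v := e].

[S [M if e then [M v := e] else [M v := e]]]

S
M
if e then M else M
if e then v := e else M
if e then v := e else v := e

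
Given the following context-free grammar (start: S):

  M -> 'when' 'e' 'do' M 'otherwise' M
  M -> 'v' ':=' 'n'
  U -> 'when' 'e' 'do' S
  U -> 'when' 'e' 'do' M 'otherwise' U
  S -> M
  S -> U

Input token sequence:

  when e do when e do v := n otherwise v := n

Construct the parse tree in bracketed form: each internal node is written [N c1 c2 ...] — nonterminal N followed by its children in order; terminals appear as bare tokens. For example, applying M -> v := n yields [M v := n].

S
U
when e do S
when e do M
when e do when e do M otherwise M
when e do when e do v := n otherwise M
when e do when e do v := n otherwise v := n

[S [U when e do [S [M when e do [M v := n] otherwise [M v := n]]]]]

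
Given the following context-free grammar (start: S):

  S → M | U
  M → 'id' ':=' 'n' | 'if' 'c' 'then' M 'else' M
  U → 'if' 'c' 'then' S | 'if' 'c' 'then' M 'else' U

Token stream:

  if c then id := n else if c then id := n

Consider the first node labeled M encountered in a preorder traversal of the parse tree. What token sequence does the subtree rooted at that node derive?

id := n

[S [U if c then [M id := n] else [U if c then [S [M id := n]]]]]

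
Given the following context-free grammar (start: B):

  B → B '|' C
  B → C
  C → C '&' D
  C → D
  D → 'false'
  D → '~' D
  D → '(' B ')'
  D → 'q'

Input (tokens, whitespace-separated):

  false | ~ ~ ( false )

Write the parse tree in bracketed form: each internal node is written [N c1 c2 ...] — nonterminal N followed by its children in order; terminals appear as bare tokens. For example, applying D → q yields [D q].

[B [B [C [D false]]] | [C [D ~ [D ~ [D ( [B [C [D false]]] )]]]]]

B
B | C
C | C
D | C
false | C
false | D
false | ~ D
false | ~ ~ D
false | ~ ~ ( B )
false | ~ ~ ( C )
false | ~ ~ ( D )
false | ~ ~ ( false )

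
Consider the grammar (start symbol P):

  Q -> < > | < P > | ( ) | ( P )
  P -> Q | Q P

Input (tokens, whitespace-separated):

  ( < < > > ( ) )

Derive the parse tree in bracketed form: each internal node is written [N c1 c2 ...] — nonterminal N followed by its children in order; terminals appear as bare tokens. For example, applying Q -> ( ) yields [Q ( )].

P
Q
( P )
( Q P )
( < P > P )
( < Q > P )
( < < > > P )
( < < > > Q )
( < < > > ( ) )

[P [Q ( [P [Q < [P [Q < >]] >] [P [Q ( )]]] )]]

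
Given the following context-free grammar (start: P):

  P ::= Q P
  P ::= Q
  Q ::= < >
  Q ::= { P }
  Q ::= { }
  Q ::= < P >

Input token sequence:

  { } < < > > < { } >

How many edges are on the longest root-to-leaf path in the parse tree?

6

[P [Q { }] [P [Q < [P [Q < >]] >] [P [Q < [P [Q { }]] >]]]]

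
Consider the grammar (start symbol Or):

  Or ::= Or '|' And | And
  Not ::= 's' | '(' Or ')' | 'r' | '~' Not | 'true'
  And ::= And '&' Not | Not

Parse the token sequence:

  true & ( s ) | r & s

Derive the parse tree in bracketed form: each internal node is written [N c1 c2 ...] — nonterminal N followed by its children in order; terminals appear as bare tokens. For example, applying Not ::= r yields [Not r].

[Or [Or [And [And [Not true]] & [Not ( [Or [And [Not s]]] )]]] | [And [And [Not r]] & [Not s]]]

Or
Or | And
And | And
And & Not | And
Not & Not | And
true & Not | And
true & ( Or ) | And
true & ( And ) | And
true & ( Not ) | And
true & ( s ) | And
true & ( s ) | And & Not
true & ( s ) | Not & Not
true & ( s ) | r & Not
true & ( s ) | r & s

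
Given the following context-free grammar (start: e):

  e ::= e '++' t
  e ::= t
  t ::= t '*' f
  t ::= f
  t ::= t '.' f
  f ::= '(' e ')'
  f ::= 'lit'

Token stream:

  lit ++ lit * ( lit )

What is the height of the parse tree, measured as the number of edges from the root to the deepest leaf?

[e [e [t [f lit]]] ++ [t [t [f lit]] * [f ( [e [t [f lit]]] )]]]

6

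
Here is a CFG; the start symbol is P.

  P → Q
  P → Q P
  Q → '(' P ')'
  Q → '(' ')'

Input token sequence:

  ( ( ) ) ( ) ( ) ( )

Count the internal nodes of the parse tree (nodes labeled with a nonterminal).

[P [Q ( [P [Q ( )]] )] [P [Q ( )] [P [Q ( )] [P [Q ( )]]]]]

10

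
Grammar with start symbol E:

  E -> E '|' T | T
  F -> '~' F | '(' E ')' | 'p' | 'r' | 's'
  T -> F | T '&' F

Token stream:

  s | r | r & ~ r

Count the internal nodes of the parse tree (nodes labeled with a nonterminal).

12

[E [E [E [T [F s]]] | [T [F r]]] | [T [T [F r]] & [F ~ [F r]]]]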